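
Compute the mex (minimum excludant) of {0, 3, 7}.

0 is in the set but 1 is not, so the mex is 1.

1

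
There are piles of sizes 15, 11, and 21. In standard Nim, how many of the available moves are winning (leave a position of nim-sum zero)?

1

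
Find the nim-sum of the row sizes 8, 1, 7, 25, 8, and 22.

9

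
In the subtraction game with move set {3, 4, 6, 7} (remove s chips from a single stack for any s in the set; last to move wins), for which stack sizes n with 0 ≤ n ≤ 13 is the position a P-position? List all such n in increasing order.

0, 1, 2, 10, 11, 12

Build the Grundy sequence with g(k) = mex{g(k−s) : s ∈ {3, 4, 6, 7}, s ≤ k}:
k:     0  1  2  3  4  5  6  7  8  9 10 11 12 13
g(k):  0  0  0  1  1  1  2  2  2  3  0  0  0  1
The P-positions (g = 0) in 0..13 are 0, 1, 2, 10, 11, 12.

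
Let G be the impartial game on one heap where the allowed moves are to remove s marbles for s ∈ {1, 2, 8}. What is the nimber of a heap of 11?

Grundy values for subtraction set {1, 2, 8}:
g(0) = mex{} = 0
g(1) = mex{0} = 1
g(2) = mex{0,1} = 2
g(3) = mex{1,2} = 0
g(4) = mex{0,2} = 1
g(5) = mex{0,1} = 2
g(6) = mex{1,2} = 0
g(7) = mex{0,2} = 1
g(8) = mex{0,1} = 2
g(9) = mex{1,2} = 0
g(10) = mex{0,2} = 1
g(11) = mex{0,1} = 2
So g(11) = 2.

2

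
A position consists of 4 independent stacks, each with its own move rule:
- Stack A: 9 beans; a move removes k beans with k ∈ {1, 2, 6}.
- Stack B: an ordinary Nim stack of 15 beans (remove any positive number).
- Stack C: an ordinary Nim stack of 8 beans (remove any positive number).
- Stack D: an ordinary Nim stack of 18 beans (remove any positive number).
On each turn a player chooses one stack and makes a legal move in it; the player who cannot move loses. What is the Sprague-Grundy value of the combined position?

23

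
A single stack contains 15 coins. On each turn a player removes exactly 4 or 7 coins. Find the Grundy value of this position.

1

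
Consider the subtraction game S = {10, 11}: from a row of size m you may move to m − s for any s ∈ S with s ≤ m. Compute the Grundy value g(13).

1

Compute g(0), g(1), … for moves {10, 11}:
k:     0  1  2  3  4  5  6  7  8  9 10 11 12 13
g(k):  0  0  0  0  0  0  0  0  0  0  1  1  1  1
So g(13) = 1.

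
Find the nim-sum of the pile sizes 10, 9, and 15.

Nim-sum: 10 XOR 9 XOR 15 = 12.

12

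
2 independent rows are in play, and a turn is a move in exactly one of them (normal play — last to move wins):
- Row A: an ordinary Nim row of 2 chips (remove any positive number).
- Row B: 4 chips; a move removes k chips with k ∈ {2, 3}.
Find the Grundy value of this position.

Row A is a plain Nim row of size 2, so its Grundy value is 2.
For row B, compute g(0), g(1), … with moves {2, 3}:
g(0) = mex{} = 0
g(1) = mex{} = 0
g(2) = mex{0} = 1
g(3) = mex{0} = 1
g(4) = mex{0,1} = 2
So g(4) = 2.
The value of a disjunctive sum is the nim-sum of the parts.
Combined value = 2 XOR 2 = 0.

0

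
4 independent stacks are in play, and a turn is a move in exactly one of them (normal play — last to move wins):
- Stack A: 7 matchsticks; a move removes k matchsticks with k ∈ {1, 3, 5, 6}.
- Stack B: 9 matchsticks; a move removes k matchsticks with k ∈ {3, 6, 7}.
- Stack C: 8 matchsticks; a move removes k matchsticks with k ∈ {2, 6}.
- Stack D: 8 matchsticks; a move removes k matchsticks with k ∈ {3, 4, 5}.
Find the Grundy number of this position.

Build the Grundy sequence for stack A with g(k) = mex{g(k−s) : s ∈ {1, 3, 5, 6}, s ≤ k}:
g(0) = mex{} = 0
g(1) = mex{0} = 1
g(2) = mex{1} = 0
g(3) = mex{0} = 1
g(4) = mex{1} = 0
g(5) = mex{0} = 1
g(6) = mex{0,1} = 2
g(7) = mex{0,1,2} = 3
So g(7) = 3.
Grundy values for stack B (subtraction set {3, 6, 7}):
g(0) = mex{} = 0
g(1) = mex{} = 0
g(2) = mex{} = 0
g(3) = mex{0} = 1
g(4) = mex{0} = 1
g(5) = mex{0} = 1
g(6) = mex{0,1} = 2
g(7) = mex{0,1} = 2
g(8) = mex{0,1} = 2
g(9) = mex{0,1,2} = 3
So g(9) = 3.
Grundy values for stack C (subtraction set {2, 6}):
g(0) = mex{} = 0
g(1) = mex{} = 0
g(2) = mex{0} = 1
g(3) = mex{0} = 1
g(4) = mex{1} = 0
g(5) = mex{1} = 0
g(6) = mex{0} = 1
g(7) = mex{0} = 1
g(8) = mex{1} = 0
So g(8) = 0.
Build the Grundy sequence for stack D with g(k) = mex{g(k−s) : s ∈ {3, 4, 5}, s ≤ k}:
g(0) = mex{} = 0
g(1) = mex{} = 0
g(2) = mex{} = 0
g(3) = mex{0} = 1
g(4) = mex{0} = 1
g(5) = mex{0} = 1
g(6) = mex{0,1} = 2
g(7) = mex{0,1} = 2
g(8) = mex{1} = 0
So g(8) = 0.
By the Sprague-Grundy theorem, the Grundy value of a sum of independent games is the XOR of the component values.
Combined value = 3 ⊕ 3 ⊕ 0 ⊕ 0 = 0.

0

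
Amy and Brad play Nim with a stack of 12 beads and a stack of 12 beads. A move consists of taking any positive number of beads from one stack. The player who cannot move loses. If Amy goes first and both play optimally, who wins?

Brad wins

Compute the nim-sum pairwise:
12 ^ 12 = 0
The nim-sum is 0, so this is a P-position: the player to move is in a losing position under optimal play; Amy is about to move from it and so loses — Brad wins.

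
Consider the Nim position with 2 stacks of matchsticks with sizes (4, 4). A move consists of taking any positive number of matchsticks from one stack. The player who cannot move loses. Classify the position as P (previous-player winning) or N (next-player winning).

In binary:
  100  (4)
  100  (4)
  ---
  000  (0)
The nim-sum is 0, so this is a P-position: the player to move is in a losing position under optimal play.

P-position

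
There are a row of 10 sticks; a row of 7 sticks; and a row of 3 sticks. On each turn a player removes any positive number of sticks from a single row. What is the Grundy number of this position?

14

Bitwise XOR of the heap sizes:
  1010  (10)
  0111  (7)
  0011  (3)
  ----
  1110  (14)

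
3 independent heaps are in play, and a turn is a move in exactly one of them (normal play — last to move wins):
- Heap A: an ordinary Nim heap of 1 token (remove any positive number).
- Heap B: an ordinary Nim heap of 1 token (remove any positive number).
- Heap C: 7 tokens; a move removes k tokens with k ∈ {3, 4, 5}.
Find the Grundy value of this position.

2

Heap A is a plain Nim heap of size 1, so its Grundy value is 1.
Heap B is a plain Nim heap of size 1, so its Grundy value is 1.
Build the Grundy sequence for heap C with g(k) = mex{g(k−s) : s ∈ {3, 4, 5}, s ≤ k}:
g(0) = mex{} = 0
g(1) = mex{} = 0
g(2) = mex{} = 0
g(3) = mex{0} = 1
g(4) = mex{0} = 1
g(5) = mex{0} = 1
g(6) = mex{0,1} = 2
g(7) = mex{0,1} = 2
So g(7) = 2.
By the Sprague-Grundy theorem, the Grundy value of a sum of independent games is the XOR of the component values.
Combined value = 1 ⊕ 1 ⊕ 2 = 2.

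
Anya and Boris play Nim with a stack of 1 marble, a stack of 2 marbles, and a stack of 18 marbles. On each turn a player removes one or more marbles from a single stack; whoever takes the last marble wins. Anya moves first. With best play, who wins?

Nim-sum: 1 XOR 2 XOR 18 = 17.
The nim-sum is 17 ≠ 0, so this is an N-position: the player to move can win; Anya has a winning move.

Anya wins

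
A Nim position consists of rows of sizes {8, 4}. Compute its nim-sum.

Compute the nim-sum pairwise:
8 ^ 4 = 12

12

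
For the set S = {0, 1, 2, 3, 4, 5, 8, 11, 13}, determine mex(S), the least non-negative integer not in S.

6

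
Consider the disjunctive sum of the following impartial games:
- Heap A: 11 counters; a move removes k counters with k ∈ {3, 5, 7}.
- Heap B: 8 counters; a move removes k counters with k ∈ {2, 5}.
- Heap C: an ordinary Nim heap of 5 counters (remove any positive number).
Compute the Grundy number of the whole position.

For heap A, compute g(0), g(1), … with moves {3, 5, 7}:
g(0) = mex{} = 0
g(1) = mex{} = 0
g(2) = mex{} = 0
g(3) = mex{0} = 1
g(4) = mex{0} = 1
g(5) = mex{0} = 1
g(6) = mex{0,1} = 2
g(7) = mex{0,1} = 2
g(8) = mex{0,1} = 2
g(9) = mex{0,1,2} = 3
g(10) = mex{1,2} = 0
g(11) = mex{1,2} = 0
So g(11) = 0.
For heap B, compute g(0), g(1), … with moves {2, 5}:
g(0) = mex{} = 0
g(1) = mex{} = 0
g(2) = mex{0} = 1
g(3) = mex{0} = 1
g(4) = mex{1} = 0
g(5) = mex{0,1} = 2
g(6) = mex{0} = 1
g(7) = mex{1,2} = 0
g(8) = mex{1} = 0
So g(8) = 0.
Heap C is a plain Nim heap of size 5, so its Grundy value is 5.
The value of a disjunctive sum is the nim-sum of the parts.
Combined value = 0 XOR 0 XOR 5 = 5.

5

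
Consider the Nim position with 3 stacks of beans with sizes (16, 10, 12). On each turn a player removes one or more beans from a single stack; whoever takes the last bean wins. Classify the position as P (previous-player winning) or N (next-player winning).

N-position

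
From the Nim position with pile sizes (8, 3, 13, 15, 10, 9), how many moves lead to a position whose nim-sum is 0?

Compute the nim-sum pairwise:
8 ^ 3 = 11
11 ^ 13 = 6
6 ^ 15 = 9
9 ^ 10 = 3
3 ^ 9 = 10
The overall nim-sum is X = 10. A pile of size p has a winning move iff p XOR X < p (reduce it to p XOR X).
  8: 8 XOR 10 = 2 < 8 — winning move (to 2).
  3: 3 XOR 10 = 9 ≥ 3 — no move.
  13: 13 XOR 10 = 7 < 13 — winning move (to 7).
  15: 15 XOR 10 = 5 < 15 — winning move (to 5).
  10: 10 XOR 10 = 0 < 10 — winning move (to 0).
  9: 9 XOR 10 = 3 < 9 — winning move (to 3).
That gives 5 winning moves.

5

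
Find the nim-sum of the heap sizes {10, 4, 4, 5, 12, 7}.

4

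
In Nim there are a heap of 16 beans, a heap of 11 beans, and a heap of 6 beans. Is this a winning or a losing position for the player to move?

Compute the nim-sum pairwise:
16 ⊕ 11 = 27
27 ⊕ 6 = 29
The nim-sum is 29 ≠ 0, so this is an N-position: the player to move can win.

Winning position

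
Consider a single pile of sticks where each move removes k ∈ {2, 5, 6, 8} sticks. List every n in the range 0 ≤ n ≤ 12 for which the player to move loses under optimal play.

0, 1, 4, 11

Build the Grundy sequence with g(k) = mex{g(k−s) : s ∈ {2, 5, 6, 8}, s ≤ k}:
g(0) = mex{} = 0
g(1) = mex{} = 0
g(2) = mex{0} = 1
g(3) = mex{0} = 1
g(4) = mex{1} = 0
g(5) = mex{0,1} = 2
g(6) = mex{0} = 1
g(7) = mex{0,1,2} = 3
g(8) = mex{0,1} = 2
g(9) = mex{0,1,3} = 2
g(10) = mex{0,1,2} = 3
g(11) = mex{1,2} = 0
g(12) = mex{0,1,3} = 2
The P-positions (g = 0) in 0..12 are 0, 1, 4, 11.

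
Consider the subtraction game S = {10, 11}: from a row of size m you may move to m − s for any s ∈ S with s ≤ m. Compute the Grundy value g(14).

Compute g(0), g(1), … for moves {10, 11}:
g(0) = mex{} = 0
g(1) = mex{} = 0
g(2) = mex{} = 0
g(3) = mex{} = 0
g(4) = mex{} = 0
g(5) = mex{} = 0
g(6) = mex{} = 0
g(7) = mex{} = 0
g(8) = mex{} = 0
g(9) = mex{} = 0
g(10) = mex{0} = 1
g(11) = mex{0} = 1
g(12) = mex{0} = 1
g(13) = mex{0} = 1
g(14) = mex{0} = 1
So g(14) = 1.

1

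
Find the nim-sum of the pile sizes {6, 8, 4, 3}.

9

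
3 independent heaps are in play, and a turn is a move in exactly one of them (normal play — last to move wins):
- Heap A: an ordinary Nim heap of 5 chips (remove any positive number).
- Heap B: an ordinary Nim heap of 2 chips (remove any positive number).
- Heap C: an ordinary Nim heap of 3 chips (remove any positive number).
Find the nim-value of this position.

Heap A is a plain Nim heap of size 5, so its Grundy value is 5.
Heap B is a plain Nim heap of size 2, so its Grundy value is 2.
Heap C is a plain Nim heap of size 3, so its Grundy value is 3.
By the Sprague-Grundy theorem, the Grundy value of a sum of independent games is the XOR of the component values.
Combined value = 5 ⊕ 2 ⊕ 3 = 4.

4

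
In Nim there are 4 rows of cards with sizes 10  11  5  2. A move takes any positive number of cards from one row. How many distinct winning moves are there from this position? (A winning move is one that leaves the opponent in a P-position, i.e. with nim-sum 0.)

Nim-sum: 10 ⊕ 11 ⊕ 5 ⊕ 2 = 6.
The overall nim-sum is X = 6. A row of size p has a winning move iff p XOR X < p (reduce it to p XOR X).
  10: 10 XOR 6 = 12 ≥ 10 — no move.
  11: 11 XOR 6 = 13 ≥ 11 — no move.
  5: 5 XOR 6 = 3 < 5 — winning move (to 3).
  2: 2 XOR 6 = 4 ≥ 2 — no move.
That gives 1 winning move.

1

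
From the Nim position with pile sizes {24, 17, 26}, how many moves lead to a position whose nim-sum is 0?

In binary:
  11000  (24)
  10001  (17)
  11010  (26)
  -----
  10011  (19)
The overall nim-sum is X = 19. A pile of size p has a winning move iff p XOR X < p (reduce it to p XOR X).
  24: 24 XOR 19 = 11 < 24 — winning move (to 11).
  17: 17 XOR 19 = 2 < 17 — winning move (to 2).
  26: 26 XOR 19 = 9 < 26 — winning move (to 9).
That gives 3 winning moves.

3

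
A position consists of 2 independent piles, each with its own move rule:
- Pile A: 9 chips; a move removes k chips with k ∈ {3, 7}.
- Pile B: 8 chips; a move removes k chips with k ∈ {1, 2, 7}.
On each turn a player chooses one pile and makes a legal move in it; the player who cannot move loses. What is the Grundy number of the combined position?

3

Grundy values for pile A (subtraction set {3, 7}):
k:     0  1  2  3  4  5  6  7  8  9
g(k):  0  0  0  1  1  1  0  2  2  1
So g(9) = 1.
For pile B, compute g(0), g(1), … with moves {1, 2, 7}:
k:     0  1  2  3  4  5  6  7  8
g(k):  0  1  2  0  1  2  0  1  2
So g(8) = 2.
By the Sprague-Grundy theorem, the Grundy value of a sum of independent games is the XOR of the component values.
Combined value = 1 XOR 2 = 3.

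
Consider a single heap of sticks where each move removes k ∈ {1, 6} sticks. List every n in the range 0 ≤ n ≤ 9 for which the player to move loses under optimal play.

0, 2, 4, 7, 9

Build the Grundy sequence with g(k) = mex{g(k−s) : s ∈ {1, 6}, s ≤ k}:
k:     0  1  2  3  4  5  6  7  8  9
g(k):  0  1  0  1  0  1  2  0  1  0
The P-positions (g = 0) in 0..9 are 0, 2, 4, 7, 9.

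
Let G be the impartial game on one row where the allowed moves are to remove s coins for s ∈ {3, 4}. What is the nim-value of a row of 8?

0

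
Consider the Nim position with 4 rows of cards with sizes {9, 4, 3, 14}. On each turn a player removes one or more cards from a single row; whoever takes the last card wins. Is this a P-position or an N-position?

P-position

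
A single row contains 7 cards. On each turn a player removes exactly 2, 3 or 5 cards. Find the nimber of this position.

0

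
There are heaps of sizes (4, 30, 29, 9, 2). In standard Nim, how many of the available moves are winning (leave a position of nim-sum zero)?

3

Bitwise XOR of the heap sizes:
  00100  (4)
  11110  (30)
  11101  (29)
  01001  (9)
  00010  (2)
  -----
  01100  (12)
The overall nim-sum is X = 12. A heap of size p has a winning move iff p XOR X < p (reduce it to p XOR X).
  4: 4 XOR 12 = 8 ≥ 4 — no move.
  30: 30 XOR 12 = 18 < 30 — winning move (to 18).
  29: 29 XOR 12 = 17 < 29 — winning move (to 17).
  9: 9 XOR 12 = 5 < 9 — winning move (to 5).
  2: 2 XOR 12 = 14 ≥ 2 — no move.
That gives 3 winning moves.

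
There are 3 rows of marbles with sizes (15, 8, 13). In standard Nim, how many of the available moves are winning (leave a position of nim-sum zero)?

3

Compute the nim-sum pairwise:
15 ^ 8 = 7
7 ^ 13 = 10
The overall nim-sum is X = 10. A row of size p has a winning move iff p XOR X < p (reduce it to p XOR X).
  15: 15 XOR 10 = 5 < 15 — winning move (to 5).
  8: 8 XOR 10 = 2 < 8 — winning move (to 2).
  13: 13 XOR 10 = 7 < 13 — winning move (to 7).
That gives 3 winning moves.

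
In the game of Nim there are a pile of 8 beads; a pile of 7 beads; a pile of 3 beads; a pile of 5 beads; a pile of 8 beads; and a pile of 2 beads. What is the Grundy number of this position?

3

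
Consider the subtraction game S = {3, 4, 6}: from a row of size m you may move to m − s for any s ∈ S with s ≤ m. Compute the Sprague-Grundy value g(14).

1

Build the Grundy sequence with g(k) = mex{g(k−s) : s ∈ {3, 4, 6}, s ≤ k}:
k:     0  1  2  3  4  5  6  7  8  9 10 11 12 13 14
g(k):  0  0  0  1  1  1  2  2  2  0  0  0  1  1  1
So g(14) = 1.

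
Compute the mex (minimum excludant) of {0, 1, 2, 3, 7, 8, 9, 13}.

4

The values 0, 1, 2, 3 are all present; 4 is the first non-negative integer missing from the set.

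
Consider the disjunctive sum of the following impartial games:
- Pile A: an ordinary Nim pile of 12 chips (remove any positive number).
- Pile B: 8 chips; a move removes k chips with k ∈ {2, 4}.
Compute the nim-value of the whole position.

Pile A is a plain Nim pile of size 12, so its Grundy value is 12.
Grundy values for pile B (subtraction set {2, 4}):
g(0) = mex{} = 0
g(1) = mex{} = 0
g(2) = mex{0} = 1
g(3) = mex{0} = 1
g(4) = mex{0,1} = 2
g(5) = mex{0,1} = 2
g(6) = mex{1,2} = 0
g(7) = mex{1,2} = 0
g(8) = mex{0,2} = 1
So g(8) = 1.
The value of a disjunctive sum is the nim-sum of the parts.
Combined value = 12 ⊕ 1 = 13.

13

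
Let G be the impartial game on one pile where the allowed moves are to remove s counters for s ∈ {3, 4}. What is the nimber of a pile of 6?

Grundy values for subtraction set {3, 4}:
g(0) = mex{} = 0
g(1) = mex{} = 0
g(2) = mex{} = 0
g(3) = mex{0} = 1
g(4) = mex{0} = 1
g(5) = mex{0} = 1
g(6) = mex{0,1} = 2
So g(6) = 2.

2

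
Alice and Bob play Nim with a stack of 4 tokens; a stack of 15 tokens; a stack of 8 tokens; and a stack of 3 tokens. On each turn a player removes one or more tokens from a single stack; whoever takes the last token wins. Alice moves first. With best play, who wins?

Bob wins

Compute the nim-sum pairwise:
4 XOR 15 = 11
11 XOR 8 = 3
3 XOR 3 = 0
The nim-sum is 0, so this is a P-position: the player to move is in a losing position under optimal play; Alice is about to move from it and so loses — Bob wins.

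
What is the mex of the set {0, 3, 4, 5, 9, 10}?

0 is in the set but 1 is not, so the mex is 1.

1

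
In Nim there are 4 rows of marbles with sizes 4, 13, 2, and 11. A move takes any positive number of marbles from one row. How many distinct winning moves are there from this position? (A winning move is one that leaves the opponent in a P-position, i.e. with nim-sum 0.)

Bitwise XOR of the heap sizes:
  0100  (4)
  1101  (13)
  0010  (2)
  1011  (11)
  ----
  0000  (0)
The nim-sum is already 0, so every move leaves a nonzero nim-sum — there are no winning moves.

0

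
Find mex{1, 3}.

0

0 is not in the set, so the mex is 0.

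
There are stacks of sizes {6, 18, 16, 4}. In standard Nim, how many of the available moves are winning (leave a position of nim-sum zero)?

Nim-sum: 6 ⊕ 18 ⊕ 16 ⊕ 4 = 0.
The nim-sum is already 0, so every move leaves a nonzero nim-sum — there are no winning moves.

0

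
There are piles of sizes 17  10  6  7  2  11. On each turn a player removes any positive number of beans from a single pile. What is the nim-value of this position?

19

Bitwise XOR of the heap sizes:
  10001  (17)
  01010  (10)
  00110  (6)
  00111  (7)
  00010  (2)
  01011  (11)
  -----
  10011  (19)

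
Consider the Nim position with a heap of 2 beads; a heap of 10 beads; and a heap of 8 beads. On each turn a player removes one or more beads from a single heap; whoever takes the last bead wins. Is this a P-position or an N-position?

P-position

Compute the nim-sum pairwise:
2 ⊕ 10 = 8
8 ⊕ 8 = 0
The nim-sum is 0, so this is a P-position: the player to move is in a losing position under optimal play.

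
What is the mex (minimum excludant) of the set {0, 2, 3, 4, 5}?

1

0 is in the set but 1 is not, so the mex is 1.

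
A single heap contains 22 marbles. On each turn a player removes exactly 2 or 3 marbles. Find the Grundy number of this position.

Build the Grundy sequence with g(k) = mex{g(k−s) : s ∈ {2, 3}, s ≤ k}:
k:     0  1  2  3  4  5  6  7  8  9 10 11 12 13 14 15 16 17 18 19 20 21 22
g(k):  0  0  1  1  2  0  0  1  1  2  0  0  1  1  2  0  0  1  1  2  0  0  1
So g(22) = 1.

1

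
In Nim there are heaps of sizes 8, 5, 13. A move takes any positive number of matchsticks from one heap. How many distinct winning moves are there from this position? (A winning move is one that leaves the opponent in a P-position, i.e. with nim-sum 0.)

0

Nim-sum: 8 ^ 5 ^ 13 = 0.
The nim-sum is already 0, so every move leaves a nonzero nim-sum — there are no winning moves.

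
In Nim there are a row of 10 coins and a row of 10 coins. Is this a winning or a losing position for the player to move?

Losing position

Nim-sum: 10 ^ 10 = 0.
The nim-sum is 0, so this is a P-position: the player to move is in a losing position under optimal play.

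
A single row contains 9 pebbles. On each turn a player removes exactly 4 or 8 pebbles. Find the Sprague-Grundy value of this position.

Compute g(0), g(1), … for moves {4, 8}:
g(0) = mex{} = 0
g(1) = mex{} = 0
g(2) = mex{} = 0
g(3) = mex{} = 0
g(4) = mex{0} = 1
g(5) = mex{0} = 1
g(6) = mex{0} = 1
g(7) = mex{0} = 1
g(8) = mex{0,1} = 2
g(9) = mex{0,1} = 2
So g(9) = 2.

2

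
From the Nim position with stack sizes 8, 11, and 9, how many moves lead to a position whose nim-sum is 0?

Nim-sum: 8 ^ 11 ^ 9 = 10.
The overall nim-sum is X = 10. A stack of size p has a winning move iff p XOR X < p (reduce it to p XOR X).
  8: 8 XOR 10 = 2 < 8 — winning move (to 2).
  11: 11 XOR 10 = 1 < 11 — winning move (to 1).
  9: 9 XOR 10 = 3 < 9 — winning move (to 3).
That gives 3 winning moves.

3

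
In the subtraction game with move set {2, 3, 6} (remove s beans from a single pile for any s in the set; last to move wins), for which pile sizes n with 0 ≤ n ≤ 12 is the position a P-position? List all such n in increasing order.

0, 1, 5, 9, 10

Compute g(0), g(1), … for moves {2, 3, 6}:
g(0) = mex{} = 0
g(1) = mex{} = 0
g(2) = mex{0} = 1
g(3) = mex{0} = 1
g(4) = mex{0,1} = 2
g(5) = mex{1} = 0
g(6) = mex{0,1,2} = 3
g(7) = mex{0,2} = 1
g(8) = mex{0,1,3} = 2
g(9) = mex{1,3} = 0
g(10) = mex{1,2} = 0
g(11) = mex{0,2} = 1
g(12) = mex{0,3} = 1
The P-positions (g = 0) in 0..12 are 0, 1, 5, 9, 10.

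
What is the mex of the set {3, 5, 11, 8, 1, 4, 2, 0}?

6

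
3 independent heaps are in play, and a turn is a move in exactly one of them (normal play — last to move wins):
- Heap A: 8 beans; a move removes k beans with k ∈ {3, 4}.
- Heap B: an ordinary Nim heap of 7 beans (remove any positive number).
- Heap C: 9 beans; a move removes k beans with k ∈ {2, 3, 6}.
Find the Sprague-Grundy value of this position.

7

Grundy values for heap A (subtraction set {3, 4}):
k:     0  1  2  3  4  5  6  7  8
g(k):  0  0  0  1  1  1  2  0  0
So g(8) = 0.
Heap B is a plain Nim heap of size 7, so its Grundy value is 7.
Grundy values for heap C (subtraction set {2, 3, 6}):
g(0) = mex{} = 0
g(1) = mex{} = 0
g(2) = mex{0} = 1
g(3) = mex{0} = 1
g(4) = mex{0,1} = 2
g(5) = mex{1} = 0
g(6) = mex{0,1,2} = 3
g(7) = mex{0,2} = 1
g(8) = mex{0,1,3} = 2
g(9) = mex{1,3} = 0
So g(9) = 0.
By the Sprague-Grundy theorem, the Grundy value of a sum of independent games is the XOR of the component values.
Combined value = 0 ⊕ 7 ⊕ 0 = 7.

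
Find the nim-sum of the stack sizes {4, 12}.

Bitwise XOR of the heap sizes:
  0100  (4)
  1100  (12)
  ----
  1000  (8)

8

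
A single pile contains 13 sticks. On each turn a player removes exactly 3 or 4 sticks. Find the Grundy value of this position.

2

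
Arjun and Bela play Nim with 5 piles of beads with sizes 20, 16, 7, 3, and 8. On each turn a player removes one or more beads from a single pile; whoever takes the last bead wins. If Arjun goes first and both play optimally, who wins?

Arjun wins

Write each in binary and XOR column by column:
  10100  (20)
  10000  (16)
  00111  (7)
  00011  (3)
  01000  (8)
  -----
  01000  (8)
The nim-sum is 8 ≠ 0, so this is an N-position: the player to move can win; Arjun has a winning move.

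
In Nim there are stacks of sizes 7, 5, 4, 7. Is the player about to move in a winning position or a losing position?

Bitwise XOR of the heap sizes:
  111  (7)
  101  (5)
  100  (4)
  111  (7)
  ---
  001  (1)
The nim-sum is 1 ≠ 0, so this is an N-position: the player to move can win.

Winning position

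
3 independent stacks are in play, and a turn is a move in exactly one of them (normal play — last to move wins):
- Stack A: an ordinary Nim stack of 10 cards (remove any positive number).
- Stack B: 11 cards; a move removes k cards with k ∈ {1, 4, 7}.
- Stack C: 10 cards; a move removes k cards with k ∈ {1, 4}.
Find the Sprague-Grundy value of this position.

11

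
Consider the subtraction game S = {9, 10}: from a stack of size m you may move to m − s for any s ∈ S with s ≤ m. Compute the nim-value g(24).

Compute g(0), g(1), … for moves {9, 10}:
k:     0  1  2  3  4  5  6  7  8  9 10 11 12 13 14 15 16 17 18 19 20 21 22 23 24
g(k):  0  0  0  0  0  0  0  0  0  1  1  1  1  1  1  1  1  1  2  0  0  0  0  0  0
So g(24) = 0.

0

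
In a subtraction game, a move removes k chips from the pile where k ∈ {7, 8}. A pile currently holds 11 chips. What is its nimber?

Grundy values for subtraction set {7, 8}:
g(0) = mex{} = 0
g(1) = mex{} = 0
g(2) = mex{} = 0
g(3) = mex{} = 0
g(4) = mex{} = 0
g(5) = mex{} = 0
g(6) = mex{} = 0
g(7) = mex{0} = 1
g(8) = mex{0} = 1
g(9) = mex{0} = 1
g(10) = mex{0} = 1
g(11) = mex{0} = 1
So g(11) = 1.

1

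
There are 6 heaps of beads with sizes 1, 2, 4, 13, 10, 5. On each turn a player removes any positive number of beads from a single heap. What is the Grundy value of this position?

Compute the nim-sum pairwise:
1 ^ 2 = 3
3 ^ 4 = 7
7 ^ 13 = 10
10 ^ 10 = 0
0 ^ 5 = 5

5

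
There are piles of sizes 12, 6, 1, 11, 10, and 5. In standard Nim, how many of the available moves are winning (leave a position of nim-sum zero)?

3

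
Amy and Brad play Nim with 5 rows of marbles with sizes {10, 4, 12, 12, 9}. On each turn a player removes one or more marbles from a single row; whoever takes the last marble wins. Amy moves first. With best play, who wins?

Amy wins

Bitwise XOR of the heap sizes:
  1010  (10)
  0100  (4)
  1100  (12)
  1100  (12)
  1001  (9)
  ----
  0111  (7)
The nim-sum is 7 ≠ 0, so this is an N-position: the player to move can win; Amy has a winning move.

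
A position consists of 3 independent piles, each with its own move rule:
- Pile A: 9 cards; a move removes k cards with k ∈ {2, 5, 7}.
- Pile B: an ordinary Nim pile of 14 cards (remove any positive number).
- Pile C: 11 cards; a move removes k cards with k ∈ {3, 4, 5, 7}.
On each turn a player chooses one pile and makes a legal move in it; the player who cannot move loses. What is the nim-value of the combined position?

12

Build the Grundy sequence for pile A with g(k) = mex{g(k−s) : s ∈ {2, 5, 7}, s ≤ k}:
k:     0  1  2  3  4  5  6  7  8  9
g(k):  0  0  1  1  0  2  1  3  2  2
So g(9) = 2.
Pile B is a plain Nim pile of size 14, so its Grundy value is 14.
Grundy values for pile C (subtraction set {3, 4, 5, 7}):
k:     0  1  2  3  4  5  6  7  8  9 10 11
g(k):  0  0  0  1  1  1  2  2  2  3  0  0
So g(11) = 0.
The value of a disjunctive sum is the nim-sum of the parts.
Combined value = 2 ⊕ 14 ⊕ 0 = 12.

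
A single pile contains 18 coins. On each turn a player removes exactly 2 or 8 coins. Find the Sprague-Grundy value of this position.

Compute g(0), g(1), … for moves {2, 8}:
k:     0  1  2  3  4  5  6  7  8  9 10 11 12 13 14 15 16 17 18
g(k):  0  0  1  1  0  0  1  1  2  2  0  0  1  1  0  0  1  1  2
So g(18) = 2.

2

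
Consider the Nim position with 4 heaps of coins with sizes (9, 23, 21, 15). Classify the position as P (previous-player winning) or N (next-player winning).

Compute the nim-sum pairwise:
9 ⊕ 23 = 30
30 ⊕ 21 = 11
11 ⊕ 15 = 4
The nim-sum is 4 ≠ 0, so this is an N-position: the player to move can win.

N-position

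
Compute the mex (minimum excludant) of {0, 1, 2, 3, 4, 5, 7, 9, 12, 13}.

6

The values 0, 1, 2, 3, 4, 5 are all present; 6 is the first non-negative integer missing from the set.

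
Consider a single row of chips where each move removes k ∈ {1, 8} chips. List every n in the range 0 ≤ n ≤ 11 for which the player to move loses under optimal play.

0, 2, 4, 6, 9, 11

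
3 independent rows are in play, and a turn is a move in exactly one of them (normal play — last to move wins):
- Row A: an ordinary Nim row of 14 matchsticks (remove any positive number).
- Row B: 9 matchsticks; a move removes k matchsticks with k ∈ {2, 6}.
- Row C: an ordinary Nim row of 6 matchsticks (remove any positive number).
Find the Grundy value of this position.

8

Row A is a plain Nim row of size 14, so its Grundy value is 14.
Grundy values for row B (subtraction set {2, 6}):
g(0) = mex{} = 0
g(1) = mex{} = 0
g(2) = mex{0} = 1
g(3) = mex{0} = 1
g(4) = mex{1} = 0
g(5) = mex{1} = 0
g(6) = mex{0} = 1
g(7) = mex{0} = 1
g(8) = mex{1} = 0
g(9) = mex{1} = 0
So g(9) = 0.
Row C is a plain Nim row of size 6, so its Grundy value is 6.
The value of a disjunctive sum is the nim-sum of the parts.
Combined value = 14 ⊕ 0 ⊕ 6 = 8.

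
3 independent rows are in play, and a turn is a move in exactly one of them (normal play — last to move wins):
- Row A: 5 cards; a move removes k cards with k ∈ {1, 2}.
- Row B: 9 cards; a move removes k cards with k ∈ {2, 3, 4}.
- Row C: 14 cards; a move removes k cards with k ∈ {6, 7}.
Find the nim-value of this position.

3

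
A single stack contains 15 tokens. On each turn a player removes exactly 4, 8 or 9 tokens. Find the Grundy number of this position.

Grundy values for subtraction set {4, 8, 9}:
k:     0  1  2  3  4  5  6  7  8  9 10 11 12 13 14 15
g(k):  0  0  0  0  1  1  1  1  2  2  2  2  3  0  0  0
So g(15) = 0.

0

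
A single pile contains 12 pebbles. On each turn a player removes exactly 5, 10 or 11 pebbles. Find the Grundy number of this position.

2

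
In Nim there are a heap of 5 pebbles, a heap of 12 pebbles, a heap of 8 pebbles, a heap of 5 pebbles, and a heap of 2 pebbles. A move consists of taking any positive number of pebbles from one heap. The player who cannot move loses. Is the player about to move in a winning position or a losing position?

Winning position

Bitwise XOR of the heap sizes:
  0101  (5)
  1100  (12)
  1000  (8)
  0101  (5)
  0010  (2)
  ----
  0110  (6)
The nim-sum is 6 ≠ 0, so this is an N-position: the player to move can win.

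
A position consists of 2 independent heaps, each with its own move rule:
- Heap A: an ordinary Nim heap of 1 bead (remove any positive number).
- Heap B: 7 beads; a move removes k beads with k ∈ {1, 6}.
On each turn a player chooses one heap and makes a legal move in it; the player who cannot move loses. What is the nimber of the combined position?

1

Heap A is a plain Nim heap of size 1, so its Grundy value is 1.
For heap B, compute g(0), g(1), … with moves {1, 6}:
k:     0  1  2  3  4  5  6  7
g(k):  0  1  0  1  0  1  2  0
So g(7) = 0.
The value of a disjunctive sum is the nim-sum of the parts.
Combined value = 1 ⊕ 0 = 1.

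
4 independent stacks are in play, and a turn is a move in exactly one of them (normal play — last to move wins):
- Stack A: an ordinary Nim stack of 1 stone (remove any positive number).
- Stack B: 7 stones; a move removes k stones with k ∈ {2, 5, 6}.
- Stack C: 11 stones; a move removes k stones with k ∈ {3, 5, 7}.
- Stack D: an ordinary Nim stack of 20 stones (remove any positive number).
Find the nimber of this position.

Stack A is a plain Nim stack of size 1, so its Grundy value is 1.
Build the Grundy sequence for stack B with g(k) = mex{g(k−s) : s ∈ {2, 5, 6}, s ≤ k}:
g(0) = mex{} = 0
g(1) = mex{} = 0
g(2) = mex{0} = 1
g(3) = mex{0} = 1
g(4) = mex{1} = 0
g(5) = mex{0,1} = 2
g(6) = mex{0} = 1
g(7) = mex{0,1,2} = 3
So g(7) = 3.
Grundy values for stack C (subtraction set {3, 5, 7}):
g(0) = mex{} = 0
g(1) = mex{} = 0
g(2) = mex{} = 0
g(3) = mex{0} = 1
g(4) = mex{0} = 1
g(5) = mex{0} = 1
g(6) = mex{0,1} = 2
g(7) = mex{0,1} = 2
g(8) = mex{0,1} = 2
g(9) = mex{0,1,2} = 3
g(10) = mex{1,2} = 0
g(11) = mex{1,2} = 0
So g(11) = 0.
Stack D is a plain Nim stack of size 20, so its Grundy value is 20.
By the Sprague-Grundy theorem, the Grundy value of a sum of independent games is the XOR of the component values.
Combined value = 1 ⊕ 3 ⊕ 0 ⊕ 20 = 22.

22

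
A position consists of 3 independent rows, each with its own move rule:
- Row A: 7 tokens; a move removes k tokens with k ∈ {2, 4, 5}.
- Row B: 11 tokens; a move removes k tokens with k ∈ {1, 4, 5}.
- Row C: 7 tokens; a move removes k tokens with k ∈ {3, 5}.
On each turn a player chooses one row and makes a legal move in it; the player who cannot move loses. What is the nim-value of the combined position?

3

Grundy values for row A (subtraction set {2, 4, 5}):
g(0) = mex{} = 0
g(1) = mex{} = 0
g(2) = mex{0} = 1
g(3) = mex{0} = 1
g(4) = mex{0,1} = 2
g(5) = mex{0,1} = 2
g(6) = mex{0,1,2} = 3
g(7) = mex{1,2} = 0
So g(7) = 0.
For row B, compute g(0), g(1), … with moves {1, 4, 5}:
k:     0  1  2  3  4  5  6  7  8  9 10 11
g(k):  0  1  0  1  2  3  2  3  0  1  0  1
So g(11) = 1.
For row C, compute g(0), g(1), … with moves {3, 5}:
g(0) = mex{} = 0
g(1) = mex{} = 0
g(2) = mex{} = 0
g(3) = mex{0} = 1
g(4) = mex{0} = 1
g(5) = mex{0} = 1
g(6) = mex{0,1} = 2
g(7) = mex{0,1} = 2
So g(7) = 2.
The value of a disjunctive sum is the nim-sum of the parts.
Combined value = 0 XOR 1 XOR 2 = 3.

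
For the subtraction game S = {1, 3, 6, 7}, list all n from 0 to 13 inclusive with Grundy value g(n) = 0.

Build the Grundy sequence with g(k) = mex{g(k−s) : s ∈ {1, 3, 6, 7}, s ≤ k}:
k:     0  1  2  3  4  5  6  7  8  9 10 11 12 13
g(k):  0  1  0  1  0  1  2  3  2  3  2  3  0  1
The P-positions (g = 0) in 0..13 are 0, 2, 4, 12.

0, 2, 4, 12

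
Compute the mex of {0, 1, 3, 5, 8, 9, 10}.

2

The values 0, 1 are all present; 2 is the first non-negative integer missing from the set.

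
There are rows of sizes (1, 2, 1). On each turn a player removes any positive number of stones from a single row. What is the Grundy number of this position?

Compute the nim-sum pairwise:
1 ^ 2 = 3
3 ^ 1 = 2

2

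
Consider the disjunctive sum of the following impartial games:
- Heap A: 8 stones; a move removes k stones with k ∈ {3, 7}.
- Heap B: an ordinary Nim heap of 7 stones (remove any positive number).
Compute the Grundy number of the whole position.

5

Grundy values for heap A (subtraction set {3, 7}):
g(0) = mex{} = 0
g(1) = mex{} = 0
g(2) = mex{} = 0
g(3) = mex{0} = 1
g(4) = mex{0} = 1
g(5) = mex{0} = 1
g(6) = mex{1} = 0
g(7) = mex{0,1} = 2
g(8) = mex{0,1} = 2
So g(8) = 2.
Heap B is a plain Nim heap of size 7, so its Grundy value is 7.
By the Sprague-Grundy theorem, the Grundy value of a sum of independent games is the XOR of the component values.
Combined value = 2 XOR 7 = 5.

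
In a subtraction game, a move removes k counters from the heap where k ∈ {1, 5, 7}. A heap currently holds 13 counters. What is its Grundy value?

1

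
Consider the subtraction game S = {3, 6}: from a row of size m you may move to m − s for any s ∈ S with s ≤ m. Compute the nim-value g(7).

2

Grundy values for subtraction set {3, 6}:
k:     0  1  2  3  4  5  6  7
g(k):  0  0  0  1  1  1  2  2
So g(7) = 2.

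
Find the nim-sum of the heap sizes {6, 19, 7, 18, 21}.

21

Nim-sum: 6 ^ 19 ^ 7 ^ 18 ^ 21 = 21.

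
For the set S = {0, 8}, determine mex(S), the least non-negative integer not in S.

0 is in the set but 1 is not, so the mex is 1.

1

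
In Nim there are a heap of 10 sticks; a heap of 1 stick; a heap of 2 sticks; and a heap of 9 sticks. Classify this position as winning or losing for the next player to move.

Losing position

Compute the nim-sum pairwise:
10 ⊕ 1 = 11
11 ⊕ 2 = 9
9 ⊕ 9 = 0
The nim-sum is 0, so this is a P-position: the player to move is in a losing position under optimal play.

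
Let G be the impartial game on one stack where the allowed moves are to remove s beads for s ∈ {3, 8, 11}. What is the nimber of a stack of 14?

Build the Grundy sequence with g(k) = mex{g(k−s) : s ∈ {3, 8, 11}, s ≤ k}:
g(0) = mex{} = 0
g(1) = mex{} = 0
g(2) = mex{} = 0
g(3) = mex{0} = 1
g(4) = mex{0} = 1
g(5) = mex{0} = 1
g(6) = mex{1} = 0
g(7) = mex{1} = 0
g(8) = mex{0,1} = 2
g(9) = mex{0} = 1
g(10) = mex{0} = 1
g(11) = mex{0,1,2} = 3
g(12) = mex{0,1} = 2
g(13) = mex{0,1} = 2
g(14) = mex{0,1,3} = 2
So g(14) = 2.

2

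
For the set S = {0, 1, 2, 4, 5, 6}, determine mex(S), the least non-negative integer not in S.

3

The values 0, 1, 2 are all present; 3 is the first non-negative integer missing from the set.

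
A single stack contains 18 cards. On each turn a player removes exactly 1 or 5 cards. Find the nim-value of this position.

Grundy values for subtraction set {1, 5}:
k:     0  1  2  3  4  5  6  7  8  9 10 11 12 13 14 15 16 17 18
g(k):  0  1  0  1  0  1  0  1  0  1  0  1  0  1  0  1  0  1  0
So g(18) = 0.

0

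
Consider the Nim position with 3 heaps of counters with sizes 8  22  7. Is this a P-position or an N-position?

N-position

Compute the nim-sum pairwise:
8 ⊕ 22 = 30
30 ⊕ 7 = 25
The nim-sum is 25 ≠ 0, so this is an N-position: the player to move can win.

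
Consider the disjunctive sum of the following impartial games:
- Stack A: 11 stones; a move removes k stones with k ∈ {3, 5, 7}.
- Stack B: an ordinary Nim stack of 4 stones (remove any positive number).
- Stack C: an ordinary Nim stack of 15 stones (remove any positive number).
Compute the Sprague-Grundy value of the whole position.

For stack A, compute g(0), g(1), … with moves {3, 5, 7}:
g(0) = mex{} = 0
g(1) = mex{} = 0
g(2) = mex{} = 0
g(3) = mex{0} = 1
g(4) = mex{0} = 1
g(5) = mex{0} = 1
g(6) = mex{0,1} = 2
g(7) = mex{0,1} = 2
g(8) = mex{0,1} = 2
g(9) = mex{0,1,2} = 3
g(10) = mex{1,2} = 0
g(11) = mex{1,2} = 0
So g(11) = 0.
Stack B is a plain Nim stack of size 4, so its Grundy value is 4.
Stack C is a plain Nim stack of size 15, so its Grundy value is 15.
The value of a disjunctive sum is the nim-sum of the parts.
Combined value = 0 ⊕ 4 ⊕ 15 = 11.

11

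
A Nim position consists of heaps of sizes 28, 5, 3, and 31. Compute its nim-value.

5

Write each in binary and XOR column by column:
  11100  (28)
  00101  (5)
  00011  (3)
  11111  (31)
  -----
  00101  (5)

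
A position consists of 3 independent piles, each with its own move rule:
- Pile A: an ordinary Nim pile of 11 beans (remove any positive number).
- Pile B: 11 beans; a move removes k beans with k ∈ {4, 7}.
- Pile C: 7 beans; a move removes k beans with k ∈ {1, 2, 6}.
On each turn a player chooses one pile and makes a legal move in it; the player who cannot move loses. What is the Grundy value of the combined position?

Pile A is a plain Nim pile of size 11, so its Grundy value is 11.
For pile B, compute g(0), g(1), … with moves {4, 7}:
k:     0  1  2  3  4  5  6  7  8  9 10 11
g(k):  0  0  0  0  1  1  1  1  2  2  2  0
So g(11) = 0.
Build the Grundy sequence for pile C with g(k) = mex{g(k−s) : s ∈ {1, 2, 6}, s ≤ k}:
g(0) = mex{} = 0
g(1) = mex{0} = 1
g(2) = mex{0,1} = 2
g(3) = mex{1,2} = 0
g(4) = mex{0,2} = 1
g(5) = mex{0,1} = 2
g(6) = mex{0,1,2} = 3
g(7) = mex{1,2,3} = 0
So g(7) = 0.
By the Sprague-Grundy theorem, the Grundy value of a sum of independent games is the XOR of the component values.
Combined value = 11 ⊕ 0 ⊕ 0 = 11.

11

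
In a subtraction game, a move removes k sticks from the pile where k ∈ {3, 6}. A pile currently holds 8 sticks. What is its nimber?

2

Grundy values for subtraction set {3, 6}:
g(0) = mex{} = 0
g(1) = mex{} = 0
g(2) = mex{} = 0
g(3) = mex{0} = 1
g(4) = mex{0} = 1
g(5) = mex{0} = 1
g(6) = mex{0,1} = 2
g(7) = mex{0,1} = 2
g(8) = mex{0,1} = 2
So g(8) = 2.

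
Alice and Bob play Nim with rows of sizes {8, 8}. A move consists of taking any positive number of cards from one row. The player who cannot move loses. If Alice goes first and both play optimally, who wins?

Nim-sum: 8 ^ 8 = 0.
The nim-sum is 0, so this is a P-position: the player to move is in a losing position under optimal play; Alice is about to move from it and so loses — Bob wins.

Bob wins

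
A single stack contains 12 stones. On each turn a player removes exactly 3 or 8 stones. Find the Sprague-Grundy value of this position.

0

Compute g(0), g(1), … for moves {3, 8}:
k:     0  1  2  3  4  5  6  7  8  9 10 11 12
g(k):  0  0  0  1  1  1  0  0  2  1  1  0  0
So g(12) = 0.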